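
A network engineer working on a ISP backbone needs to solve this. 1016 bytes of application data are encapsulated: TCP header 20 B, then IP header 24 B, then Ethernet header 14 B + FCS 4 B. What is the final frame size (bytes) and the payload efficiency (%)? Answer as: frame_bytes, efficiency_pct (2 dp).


TCP segment = 1016 + 20 = 1036 B
IP packet = 1036 + 24 = 1060 B
Ethernet frame = 1060 + 14 + 4 = 1078 B
Efficiency = app / frame = 1016 / 1078 = 0.942486 = 94.2486% -> 94.25% (2 dp)

1078, 94.25


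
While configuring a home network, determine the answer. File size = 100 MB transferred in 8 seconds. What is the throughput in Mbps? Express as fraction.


Given: file = 100 MB, time = 8 s
File in Mb = 100 * 8 = 800 Mb
Throughput = 800 / 8 Mbps
Throughput = 100 Mbps

100


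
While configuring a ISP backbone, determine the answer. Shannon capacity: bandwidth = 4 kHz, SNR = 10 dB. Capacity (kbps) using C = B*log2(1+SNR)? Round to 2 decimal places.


Given: B = 4 kHz, SNR = 10 dB
SNR linear = 10^(10/10) = 10
1 + SNR = 11
log2(11) = 3.4594316186
C = 4 * 1000 * 3.4594316186 = 13837.7265 bps
C = 13.837726 kbps -> 13.84 kbps (2 dp)

13.84


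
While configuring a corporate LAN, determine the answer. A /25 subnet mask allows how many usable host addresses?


Given: subnet mask /25
Host bits = 32 - 25 = 7
Total addresses = 2^7 = 128
Usable hosts = 128 - 2 (network + broadcast) = 126

126


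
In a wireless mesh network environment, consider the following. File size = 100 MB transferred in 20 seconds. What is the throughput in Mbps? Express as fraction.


Given: file = 100 MB, time = 20 s
File in Mb = 100 * 8 = 800 Mb
Throughput = 800 / 20 Mbps
Throughput = 40 Mbps

40


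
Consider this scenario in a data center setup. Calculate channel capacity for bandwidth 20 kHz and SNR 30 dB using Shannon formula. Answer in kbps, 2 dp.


Given: B = 20 kHz, SNR = 30 dB
SNR linear = 10^(30/10) = 1000
1 + SNR = 1001
log2(1001) = 9.9672262588
C = 20 * 1000 * 9.9672262588 = 199344.5252 bps
C = 199.344525 kbps -> 199.34 kbps (2 dp)

199.34


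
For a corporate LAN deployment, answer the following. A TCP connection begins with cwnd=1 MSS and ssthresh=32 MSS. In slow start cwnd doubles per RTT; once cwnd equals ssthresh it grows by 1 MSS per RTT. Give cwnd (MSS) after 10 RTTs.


RTT 0: cwnd = 1 MSS (initial)
RTT 1: cwnd = 2 MSS (slow start, doubled)
RTT 2: cwnd = 4 MSS (slow start, doubled)
RTT 3: cwnd = 8 MSS (slow start, doubled)
RTT 4: cwnd = 16 MSS (slow start, doubled)
RTT 5: cwnd = 32 MSS (slow start, doubled)
RTT 6: cwnd = 33 MSS (congestion avoidance, +1)
RTT 7: cwnd = 34 MSS (congestion avoidance, +1)
RTT 8: cwnd = 35 MSS (congestion avoidance, +1)
RTT 9: cwnd = 36 MSS (congestion avoidance, +1)
RTT 10: cwnd = 37 MSS (congestion avoidance, +1)

37


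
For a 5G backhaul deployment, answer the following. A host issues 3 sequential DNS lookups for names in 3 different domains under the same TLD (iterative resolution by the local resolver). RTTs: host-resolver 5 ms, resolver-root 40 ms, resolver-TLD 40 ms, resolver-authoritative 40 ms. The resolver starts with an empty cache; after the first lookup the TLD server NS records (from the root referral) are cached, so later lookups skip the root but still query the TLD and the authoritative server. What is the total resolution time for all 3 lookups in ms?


Lookup 1 (cold cache): local + root + TLD + auth = 5 + 40 + 40 + 40 = 125 ms
Lookups 2..3 (TLD NS cached -> skip root; new domain -> still ask TLD and auth): local + TLD + auth = 5 + 40 + 40 = 85 ms each
Remaining 2 lookups: 2 * 85 = 170 ms
Total = 125 + 170 = 295 ms

295


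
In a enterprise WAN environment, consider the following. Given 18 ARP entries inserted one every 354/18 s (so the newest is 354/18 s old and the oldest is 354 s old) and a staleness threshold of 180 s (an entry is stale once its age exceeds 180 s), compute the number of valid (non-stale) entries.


Ages are k * 354/18 s for k = 1..18 (spacing = 19.6667 s).
Entry k is valid iff k * 354/18 <= 180 iff k <= 18 * 180 / 354 = 9.1525
n_valid = floor(9.1525) = 9
(n_stale = 18 - 9 = 9)

9


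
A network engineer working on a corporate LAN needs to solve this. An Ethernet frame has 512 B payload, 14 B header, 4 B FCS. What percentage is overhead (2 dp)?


Given: payload = 512 B, header = 14 B, trailer = 4 B
Overhead bytes = header + trailer = 14 + 4 = 18
Total frame = payload + overhead = 512 + 18 = 530
Overhead % = 18 / 530 * 100 = 3.3962% -> 3.40% (2 dp)

3.40


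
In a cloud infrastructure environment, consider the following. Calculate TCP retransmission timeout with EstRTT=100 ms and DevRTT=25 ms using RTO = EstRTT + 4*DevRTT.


Given: EstRTT = 100 ms, DevRTT = 25 ms
Timeout = EstRTT + 4 * DevRTT
4 * DevRTT = 4 * 25 = 100
Timeout = 100 + 100 = 200 ms

200


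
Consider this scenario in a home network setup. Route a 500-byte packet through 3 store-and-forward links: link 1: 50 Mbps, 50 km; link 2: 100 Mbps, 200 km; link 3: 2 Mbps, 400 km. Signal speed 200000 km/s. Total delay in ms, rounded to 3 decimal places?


Packet = 500 bytes = 4000 bits. Store-and-forward: sum (t_trans + t_prop) per link.
Link 1: t_trans = 4000/(50*10^6) s = 0.0800 ms; t_prop = 50/200000 s = 0.2500 ms; subtotal = 0.3300 ms
Link 2: t_trans = 4000/(100*10^6) s = 0.0400 ms; t_prop = 200/200000 s = 1.0000 ms; subtotal = 1.0400 ms
Link 3: t_trans = 4000/(2*10^6) s = 2.0000 ms; t_prop = 400/200000 s = 2.0000 ms; subtotal = 4.0000 ms
End-to-end = 0.3300 + 1.0400 + 4.0000 = 5.3700 ms -> 5.370 ms (3 dp)

5.370


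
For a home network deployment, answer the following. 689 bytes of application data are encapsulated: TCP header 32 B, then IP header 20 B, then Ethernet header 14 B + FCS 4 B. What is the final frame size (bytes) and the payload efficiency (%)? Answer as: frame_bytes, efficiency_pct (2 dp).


TCP segment = 689 + 32 = 721 B
IP packet = 721 + 20 = 741 B
Ethernet frame = 741 + 14 + 4 = 759 B
Efficiency = app / frame = 689 / 759 = 0.907773 = 90.7773% -> 90.78% (2 dp)

759, 90.78


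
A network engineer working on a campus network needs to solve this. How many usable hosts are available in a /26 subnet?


Given: subnet mask /26
Host bits = 32 - 26 = 6
Total addresses = 2^6 = 64
Usable hosts = 64 - 2 (network + broadcast) = 62

62


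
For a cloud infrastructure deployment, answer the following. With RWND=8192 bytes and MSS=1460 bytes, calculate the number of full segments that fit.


Given: RWND = 8192 bytes, MSS = 1460 bytes
Full segments = floor(RWND / MSS)
Full segments = floor(8192 / 1460)
Full segments = floor(5.611) = 5

5


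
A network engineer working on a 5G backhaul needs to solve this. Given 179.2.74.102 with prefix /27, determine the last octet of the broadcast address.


Given: IP = 179.2.74.102, prefix = /27
Host bits = 32 - 27 = 5
Network last octet = 102 AND mask = 96
Host part size = 2^5 - 1 = 31
Broadcast last octet = 96 OR 31 = 127

127


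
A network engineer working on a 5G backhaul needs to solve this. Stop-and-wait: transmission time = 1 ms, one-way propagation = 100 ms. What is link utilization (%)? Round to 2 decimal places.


Given: Ttrans = 1 ms, Tprop = 100 ms
RTT = 2 * Tprop = 2 * 100 = 200 ms
U = Ttrans / (Ttrans + RTT)
U = 1 / (1 + 200)
U = 1 / 201 = 0.004975
U% = 0.50%

0.50


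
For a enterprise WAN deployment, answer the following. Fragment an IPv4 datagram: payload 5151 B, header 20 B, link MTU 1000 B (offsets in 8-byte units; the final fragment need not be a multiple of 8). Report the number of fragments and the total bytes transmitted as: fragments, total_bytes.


Max data per non-final fragment = floor((MTU - header)/8)*8 = floor((1000 - 20)/8)*8 = floor(980/8)*8 = 976 B
Final fragment needs no 8-byte alignment: it can carry up to MTU - header = 980 B
Non-final fragments needed = ceil((payload - 980) / 976) = ceil(4171/976) = ceil(4.2736) = 5
Number of fragments = 5 + 1 = 6
Fragment sizes (data): 5 * 976 B + 271 B (last, 271 <= 980 OK)
Total bytes sent = payload + n_frags * header = 5151 + 6*20 = 5151 + 120 = 5271 B

6, 5271


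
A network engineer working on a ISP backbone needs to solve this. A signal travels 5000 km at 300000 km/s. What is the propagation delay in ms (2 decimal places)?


Given: distance = 5000 km, speed = 300000 km/s
Delay = distance / speed = 5000 / 300000 seconds
Delay in ms = 5000 * 1000 / 300000
Delay = 16.6667 ms
Rounded to 2 dp = 16.67 ms

16.67


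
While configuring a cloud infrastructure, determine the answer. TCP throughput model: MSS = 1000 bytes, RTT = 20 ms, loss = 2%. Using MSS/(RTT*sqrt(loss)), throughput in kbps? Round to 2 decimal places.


Given: MSS = 1000 bytes, RTT = 20 ms, loss = 2%
RTT in seconds = 20 / 1000 = 0.02
Loss rate = 2% = 0.02
sqrt(loss) = sqrt(0.02) = 0.141421356237
Throughput (bytes/s) = 1000 / (0.02 * 0.141421356237) = 353553.3906
Throughput (kbps) = 353553.3906 * 8 / 1000 = 2828.427125 -> 2828.43 kbps (2 dp)

2828.43


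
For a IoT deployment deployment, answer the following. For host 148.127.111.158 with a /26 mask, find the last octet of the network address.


Given: IP = 148.127.111.158, prefix = /26
Subnet mask = 255.255.255.192
Last octet of IP: 158
Last octet of mask: 192
Network last octet = 158 AND 192 = 128

128


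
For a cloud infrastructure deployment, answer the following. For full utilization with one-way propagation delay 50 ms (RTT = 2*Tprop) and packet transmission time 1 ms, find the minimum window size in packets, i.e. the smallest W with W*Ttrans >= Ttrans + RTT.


Given: Ttrans = 1 ms, RTT = 100 ms (= 2 * Tprop, Tprop = 50 ms)
Time until first ACK returns = Ttrans + RTT = 1 + 100 = 101 ms
Need W * Ttrans >= Ttrans + RTT  ->  W >= (Ttrans + RTT) / Ttrans
(Ttrans + RTT) / Ttrans = 101 / 1 = 101
W_min = ceil(101) = 101

101


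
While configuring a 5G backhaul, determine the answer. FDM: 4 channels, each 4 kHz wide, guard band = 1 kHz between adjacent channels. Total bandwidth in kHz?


Given: 4 channels, 4 kHz each, guard = 1 kHz
Channel bandwidth = 4 * 4 = 16 kHz
Guard bands = 3 gaps * 1 kHz = 3 kHz
Total = 16 + 3 = 19 kHz

19


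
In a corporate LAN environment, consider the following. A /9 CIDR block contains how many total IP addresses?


Given: CIDR prefix /9
Host bits = 32 - 9 = 23
Total addresses = 2^23 = 8388608

8388608


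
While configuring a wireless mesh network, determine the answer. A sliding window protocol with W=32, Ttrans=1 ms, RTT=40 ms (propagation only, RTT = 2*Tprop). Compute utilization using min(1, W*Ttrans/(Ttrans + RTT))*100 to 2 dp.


Given: W = 32, Ttrans = 1 ms, RTT = 40 ms (= 2 * Tprop, Tprop = 20 ms)
Cycle time = Ttrans + RTT = 1 + 40 = 41 ms (first packet sent until its ACK returns)
W * Ttrans = 32 * 1 = 32 ms of sending per cycle
W * Ttrans / (Ttrans + RTT) = 32 / 41 = 0.780488
U = min(1, 0.780488) = 0.780488
U% = 78.05%

78.05


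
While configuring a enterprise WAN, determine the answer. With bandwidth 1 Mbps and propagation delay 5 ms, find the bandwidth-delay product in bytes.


Given: bandwidth = 1 Mbps, delay = 5 ms
BDP in bits = 1 * 10^6 * 5 / 1000
BDP in bits = 5000
BDP in bytes = 5000 / 8 = 625

625


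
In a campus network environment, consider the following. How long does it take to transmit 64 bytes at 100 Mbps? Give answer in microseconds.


Given: packet = 64 bytes, bandwidth = 100 Mbps
Packet in bits = 64 * 8 = 512 bits
Bandwidth = 100 * 10^6 = 100000000 bps
Time = 512 / 100000000 seconds
Time in us = 512 * 10^6 / 100000000 = 5.12

5.12


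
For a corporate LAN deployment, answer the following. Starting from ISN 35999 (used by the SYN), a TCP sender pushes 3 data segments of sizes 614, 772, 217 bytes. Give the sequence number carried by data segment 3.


The SYN occupies sequence number ISN = 35999, so the first data byte is ISN + 1 = 36000.
SEQ of data segment i = (ISN + 1) + sum of payload sizes of segments 1..i-1.
Segment 1: SEQ = 36000, payload = 614 bytes
Segment 2: SEQ = 36614, payload = 772 bytes
Segment 3: SEQ = 37386, payload = 217 bytes
SEQ of segment 3 = 36000 + 614 + 772 = 37386

37386


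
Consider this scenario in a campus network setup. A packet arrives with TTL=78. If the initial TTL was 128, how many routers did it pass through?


Given: initial TTL = 128, received TTL = 78
Hops = initial TTL - received TTL
Hops = 128 - 78 = 50

50


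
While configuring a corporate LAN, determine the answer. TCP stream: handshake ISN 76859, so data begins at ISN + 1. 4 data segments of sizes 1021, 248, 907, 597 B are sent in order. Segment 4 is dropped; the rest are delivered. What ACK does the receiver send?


SYN uses sequence number 76859; first data byte = ISN + 1 = 76860.
Segment 1: SEQ = 76860, len = 1021 B, covers [76860, 77880]
Segment 2: SEQ = 77881, len = 248 B, covers [77881, 78128]
Segment 3: SEQ = 78129, len = 907 B, covers [78129, 79035]
Segment 4: SEQ = 79036, len = 597 B, covers [79036, 79632] [LOST]
In-order data received: bytes [76860, 79035] (segments 1..3).
Segment 4 missing -> gap begins at byte 79036.
Cumulative ACK = next expected in-order byte = 76860 + 1021 + 248 + 907 = 79036

79036


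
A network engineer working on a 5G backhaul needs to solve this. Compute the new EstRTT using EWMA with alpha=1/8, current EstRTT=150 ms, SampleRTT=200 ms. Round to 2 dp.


Given: EstRTT = 150 ms, SampleRTT = 200 ms, alpha = 1/8
New EstRTT = (1 - alpha) * EstRTT + alpha * SampleRTT
(7/8) * 150 = 131.25
(1/8) * 200 = 25
New EstRTT = 131.25 + 25 = 156.25 ms -> 156.25 ms (2 dp)

156.25


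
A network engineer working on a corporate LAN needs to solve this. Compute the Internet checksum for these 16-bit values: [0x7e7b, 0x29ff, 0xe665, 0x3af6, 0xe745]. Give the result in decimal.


Given words: [0x7e7b, 0x29ff, 0xe665, 0x3af6, 0xe745]
Step 1: Sum all words
Raw sum = 32379 + 10751 + 58981 + 15094 + 59205 = 176410
Step 2: Fold carry: (45338 + 2) = 45340
One's complement = ~45340 & 0xFFFF = 20195

20195


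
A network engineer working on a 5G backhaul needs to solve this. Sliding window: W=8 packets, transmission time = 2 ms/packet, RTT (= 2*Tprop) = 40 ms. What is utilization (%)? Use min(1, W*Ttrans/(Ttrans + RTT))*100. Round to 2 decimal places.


Given: W = 8, Ttrans = 2 ms, RTT = 40 ms (= 2 * Tprop, Tprop = 20 ms)
Cycle time = Ttrans + RTT = 2 + 40 = 42 ms (first packet sent until its ACK returns)
W * Ttrans = 8 * 2 = 16 ms of sending per cycle
W * Ttrans / (Ttrans + RTT) = 16 / 42 = 0.380952
U = min(1, 0.380952) = 0.380952
U% = 38.10%

38.10


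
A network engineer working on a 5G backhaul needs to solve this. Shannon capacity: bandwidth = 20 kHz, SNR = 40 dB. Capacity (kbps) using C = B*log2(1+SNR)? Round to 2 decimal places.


Given: B = 20 kHz, SNR = 40 dB
SNR linear = 10^(40/10) = 10000
1 + SNR = 10001
log2(10001) = 13.2878566418
C = 20 * 1000 * 13.2878566418 = 265757.1328 bps
C = 265.757133 kbps -> 265.76 kbps (2 dp)

265.76


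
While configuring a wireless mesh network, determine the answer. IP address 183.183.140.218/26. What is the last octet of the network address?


Given: IP = 183.183.140.218, prefix = /26
Subnet mask = 255.255.255.192
Last octet of IP: 218
Last octet of mask: 192
Network last octet = 218 AND 192 = 192

192


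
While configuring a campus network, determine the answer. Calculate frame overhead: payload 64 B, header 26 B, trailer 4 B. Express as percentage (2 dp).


Given: payload = 64 B, header = 26 B, trailer = 4 B
Overhead bytes = header + trailer = 26 + 4 = 30
Total frame = payload + overhead = 64 + 30 = 94
Overhead % = 30 / 94 * 100 = 31.9149% -> 31.91% (2 dp)

31.91


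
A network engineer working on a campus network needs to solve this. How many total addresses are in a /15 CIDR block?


Given: CIDR prefix /15
Host bits = 32 - 15 = 17
Total addresses = 2^17 = 131072

131072


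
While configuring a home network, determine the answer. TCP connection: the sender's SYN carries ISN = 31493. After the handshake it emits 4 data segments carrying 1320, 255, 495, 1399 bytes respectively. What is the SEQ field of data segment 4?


The SYN occupies sequence number ISN = 31493, so the first data byte is ISN + 1 = 31494.
SEQ of data segment i = (ISN + 1) + sum of payload sizes of segments 1..i-1.
Segment 1: SEQ = 31494, payload = 1320 bytes
Segment 2: SEQ = 32814, payload = 255 bytes
Segment 3: SEQ = 33069, payload = 495 bytes
Segment 4: SEQ = 33564, payload = 1399 bytes
SEQ of segment 4 = 31494 + 1320 + 255 + 495 = 33564

33564


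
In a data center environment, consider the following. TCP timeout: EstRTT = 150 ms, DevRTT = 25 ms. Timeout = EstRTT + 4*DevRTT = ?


Given: EstRTT = 150 ms, DevRTT = 25 ms
Timeout = EstRTT + 4 * DevRTT
4 * DevRTT = 4 * 25 = 100
Timeout = 150 + 100 = 250 ms

250


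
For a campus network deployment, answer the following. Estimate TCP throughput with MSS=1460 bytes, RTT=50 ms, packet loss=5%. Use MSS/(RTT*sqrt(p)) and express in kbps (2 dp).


Given: MSS = 1460 bytes, RTT = 50 ms, loss = 5%
RTT in seconds = 50 / 1000 = 0.05
Loss rate = 5% = 0.05
sqrt(loss) = sqrt(0.05) = 0.223606797750
Throughput (bytes/s) = 1460 / (0.05 * 0.223606797750) = 130586.3699
Throughput (kbps) = 130586.3699 * 8 / 1000 = 1044.690959 -> 1044.69 kbps (2 dp)

1044.69


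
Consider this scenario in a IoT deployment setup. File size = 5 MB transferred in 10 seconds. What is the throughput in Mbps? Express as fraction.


Given: file = 5 MB, time = 10 s
File in Mb = 5 * 8 = 40 Mb
Throughput = 40 / 10 Mbps
Throughput = 4 Mbps

4


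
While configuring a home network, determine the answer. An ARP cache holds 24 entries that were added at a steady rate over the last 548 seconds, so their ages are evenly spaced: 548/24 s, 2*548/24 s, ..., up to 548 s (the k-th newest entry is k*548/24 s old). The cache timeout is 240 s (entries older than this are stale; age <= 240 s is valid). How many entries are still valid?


Ages are k * 548/24 s for k = 1..24 (spacing = 22.8333 s).
Entry k is valid iff k * 548/24 <= 240 iff k <= 24 * 240 / 548 = 10.5109
n_valid = floor(10.5109) = 10
(n_stale = 24 - 10 = 14)

10


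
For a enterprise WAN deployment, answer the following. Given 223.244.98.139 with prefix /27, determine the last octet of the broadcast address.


Given: IP = 223.244.98.139, prefix = /27
Host bits = 32 - 27 = 5
Network last octet = 139 AND mask = 128
Host part size = 2^5 - 1 = 31
Broadcast last octet = 128 OR 31 = 159

159


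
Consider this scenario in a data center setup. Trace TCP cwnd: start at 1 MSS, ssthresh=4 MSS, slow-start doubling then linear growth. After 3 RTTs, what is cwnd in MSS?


RTT 0: cwnd = 1 MSS (initial)
RTT 1: cwnd = 2 MSS (slow start, doubled)
RTT 2: cwnd = 4 MSS (slow start, doubled)
RTT 3: cwnd = 5 MSS (congestion avoidance, +1)

5


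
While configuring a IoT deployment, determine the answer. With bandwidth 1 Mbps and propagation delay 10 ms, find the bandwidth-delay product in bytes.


Given: bandwidth = 1 Mbps, delay = 10 ms
BDP in bits = 1 * 10^6 * 10 / 1000
BDP in bits = 10000
BDP in bytes = 10000 / 8 = 1250

1250


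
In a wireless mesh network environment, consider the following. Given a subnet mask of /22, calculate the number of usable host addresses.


Given: subnet mask /22
Host bits = 32 - 22 = 10
Total addresses = 2^10 = 1024
Usable hosts = 1024 - 2 (network + broadcast) = 1022

1022


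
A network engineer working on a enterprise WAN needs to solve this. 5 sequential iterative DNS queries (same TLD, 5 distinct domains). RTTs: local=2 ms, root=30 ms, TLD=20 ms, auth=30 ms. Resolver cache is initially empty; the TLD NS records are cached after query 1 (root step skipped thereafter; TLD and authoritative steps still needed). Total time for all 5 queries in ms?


Lookup 1 (cold cache): local + root + TLD + auth = 2 + 30 + 20 + 30 = 82 ms
Lookups 2..5 (TLD NS cached -> skip root; new domain -> still ask TLD and auth): local + TLD + auth = 2 + 20 + 30 = 52 ms each
Remaining 4 lookups: 4 * 52 = 208 ms
Total = 82 + 208 = 290 ms

290


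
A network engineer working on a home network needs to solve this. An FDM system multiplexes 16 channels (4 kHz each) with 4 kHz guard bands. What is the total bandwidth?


Given: 16 channels, 4 kHz each, guard = 4 kHz
Channel bandwidth = 16 * 4 = 64 kHz
Guard bands = 15 gaps * 4 kHz = 60 kHz
Total = 64 + 60 = 124 kHz

124


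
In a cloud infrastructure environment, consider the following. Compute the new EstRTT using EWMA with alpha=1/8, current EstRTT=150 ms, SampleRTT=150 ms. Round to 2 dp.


Given: EstRTT = 150 ms, SampleRTT = 150 ms, alpha = 1/8
New EstRTT = (1 - alpha) * EstRTT + alpha * SampleRTT
(7/8) * 150 = 131.25
(1/8) * 150 = 18.75
New EstRTT = 131.25 + 18.75 = 150 ms -> 150.00 ms (2 dp)

150.00


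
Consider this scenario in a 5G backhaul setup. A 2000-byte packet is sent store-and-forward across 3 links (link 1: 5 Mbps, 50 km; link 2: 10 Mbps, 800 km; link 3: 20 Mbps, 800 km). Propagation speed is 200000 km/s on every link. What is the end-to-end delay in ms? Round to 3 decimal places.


Packet = 2000 bytes = 16000 bits. Store-and-forward: sum (t_trans + t_prop) per link.
Link 1: t_trans = 16000/(5*10^6) s = 3.2000 ms; t_prop = 50/200000 s = 0.2500 ms; subtotal = 3.4500 ms
Link 2: t_trans = 16000/(10*10^6) s = 1.6000 ms; t_prop = 800/200000 s = 4.0000 ms; subtotal = 5.6000 ms
Link 3: t_trans = 16000/(20*10^6) s = 0.8000 ms; t_prop = 800/200000 s = 4.0000 ms; subtotal = 4.8000 ms
End-to-end = 3.4500 + 5.6000 + 4.8000 = 13.8500 ms -> 13.850 ms (3 dp)

13.850


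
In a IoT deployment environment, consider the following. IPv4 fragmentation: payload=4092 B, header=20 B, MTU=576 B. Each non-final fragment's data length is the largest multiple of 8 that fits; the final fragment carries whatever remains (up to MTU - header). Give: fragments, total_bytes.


Max data per non-final fragment = floor((MTU - header)/8)*8 = floor((576 - 20)/8)*8 = floor(556/8)*8 = 552 B
Final fragment needs no 8-byte alignment: it can carry up to MTU - header = 556 B
Non-final fragments needed = ceil((payload - 556) / 552) = ceil(3536/552) = ceil(6.4058) = 7
Number of fragments = 7 + 1 = 8
Fragment sizes (data): 7 * 552 B + 228 B (last, 228 <= 556 OK)
Total bytes sent = payload + n_frags * header = 4092 + 8*20 = 4092 + 160 = 4252 B

8, 4252


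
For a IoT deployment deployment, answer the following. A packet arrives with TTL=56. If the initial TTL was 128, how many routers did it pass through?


Given: initial TTL = 128, received TTL = 56
Hops = initial TTL - received TTL
Hops = 128 - 56 = 72

72


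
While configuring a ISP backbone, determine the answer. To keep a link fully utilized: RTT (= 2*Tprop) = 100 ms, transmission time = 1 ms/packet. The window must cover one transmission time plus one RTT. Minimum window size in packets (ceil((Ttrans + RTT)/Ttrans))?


Given: Ttrans = 1 ms, RTT = 100 ms (= 2 * Tprop, Tprop = 50 ms)
Time until first ACK returns = Ttrans + RTT = 1 + 100 = 101 ms
Need W * Ttrans >= Ttrans + RTT  ->  W >= (Ttrans + RTT) / Ttrans
(Ttrans + RTT) / Ttrans = 101 / 1 = 101
W_min = ceil(101) = 101

101


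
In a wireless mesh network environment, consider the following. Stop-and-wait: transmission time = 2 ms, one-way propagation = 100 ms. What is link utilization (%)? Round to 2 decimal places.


Given: Ttrans = 2 ms, Tprop = 100 ms
RTT = 2 * Tprop = 2 * 100 = 200 ms
U = Ttrans / (Ttrans + RTT)
U = 2 / (2 + 200)
U = 2 / 202 = 0.009901
U% = 0.99%

0.99


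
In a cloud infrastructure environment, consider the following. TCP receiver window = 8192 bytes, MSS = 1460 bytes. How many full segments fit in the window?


Given: RWND = 8192 bytes, MSS = 1460 bytes
Full segments = floor(RWND / MSS)
Full segments = floor(8192 / 1460)
Full segments = floor(5.611) = 5

5


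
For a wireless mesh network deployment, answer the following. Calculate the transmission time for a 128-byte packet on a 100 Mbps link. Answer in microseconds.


Given: packet = 128 bytes, bandwidth = 100 Mbps
Packet in bits = 128 * 8 = 1024 bits
Bandwidth = 100 * 10^6 = 100000000 bps
Time = 1024 / 100000000 seconds
Time in us = 1024 * 10^6 / 100000000 = 10.24

10.24


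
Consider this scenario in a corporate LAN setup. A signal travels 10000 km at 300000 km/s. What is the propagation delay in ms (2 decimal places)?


Given: distance = 10000 km, speed = 300000 km/s
Delay = distance / speed = 10000 / 300000 seconds
Delay in ms = 10000 * 1000 / 300000
Delay = 33.3333 ms
Rounded to 2 dp = 33.33 ms

33.33


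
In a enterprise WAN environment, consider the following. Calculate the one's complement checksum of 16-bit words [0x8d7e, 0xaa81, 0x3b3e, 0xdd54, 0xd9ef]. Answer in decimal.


Given words: [0x8d7e, 0xaa81, 0x3b3e, 0xdd54, 0xd9ef]
Step 1: Sum all words
Raw sum = 36222 + 43649 + 15166 + 56660 + 55791 = 207488
Step 2: Fold carry: (10880 + 3) = 10883
One's complement = ~10883 & 0xFFFF = 54652

54652


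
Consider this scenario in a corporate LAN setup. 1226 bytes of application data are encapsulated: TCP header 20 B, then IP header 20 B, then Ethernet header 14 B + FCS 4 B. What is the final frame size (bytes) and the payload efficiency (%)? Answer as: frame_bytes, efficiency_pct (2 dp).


TCP segment = 1226 + 20 = 1246 B
IP packet = 1246 + 20 = 1266 B
Ethernet frame = 1266 + 14 + 4 = 1284 B
Efficiency = app / frame = 1226 / 1284 = 0.954829 = 95.4829% -> 95.48% (2 dp)

1284, 95.48


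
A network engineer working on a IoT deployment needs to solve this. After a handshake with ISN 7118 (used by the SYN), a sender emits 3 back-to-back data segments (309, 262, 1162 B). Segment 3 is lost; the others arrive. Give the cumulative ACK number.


SYN uses sequence number 7118; first data byte = ISN + 1 = 7119.
Segment 1: SEQ = 7119, len = 309 B, covers [7119, 7427]
Segment 2: SEQ = 7428, len = 262 B, covers [7428, 7689]
Segment 3: SEQ = 7690, len = 1162 B, covers [7690, 8851] [LOST]
In-order data received: bytes [7119, 7689] (segments 1..2).
Segment 3 missing -> gap begins at byte 7690.
Cumulative ACK = next expected in-order byte = 7119 + 309 + 262 = 7690

7690


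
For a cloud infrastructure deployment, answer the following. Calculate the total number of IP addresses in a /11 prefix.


Given: CIDR prefix /11
Host bits = 32 - 11 = 21
Total addresses = 2^21 = 2097152

2097152


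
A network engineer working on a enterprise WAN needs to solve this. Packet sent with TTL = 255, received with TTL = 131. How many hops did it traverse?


Given: initial TTL = 255, received TTL = 131
Hops = initial TTL - received TTL
Hops = 255 - 131 = 124

124


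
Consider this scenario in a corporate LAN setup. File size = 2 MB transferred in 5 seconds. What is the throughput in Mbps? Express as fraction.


Given: file = 2 MB, time = 5 s
File in Mb = 2 * 8 = 16 Mb
Throughput = 16 / 5 Mbps
Throughput = 16/5 Mbps

16/5


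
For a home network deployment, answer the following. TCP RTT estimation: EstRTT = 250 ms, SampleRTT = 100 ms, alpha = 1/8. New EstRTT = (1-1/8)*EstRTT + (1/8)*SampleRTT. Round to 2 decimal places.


Given: EstRTT = 250 ms, SampleRTT = 100 ms, alpha = 1/8
New EstRTT = (1 - alpha) * EstRTT + alpha * SampleRTT
(7/8) * 250 = 218.75
(1/8) * 100 = 12.5
New EstRTT = 218.75 + 12.5 = 231.25 ms -> 231.25 ms (2 dp)

231.25


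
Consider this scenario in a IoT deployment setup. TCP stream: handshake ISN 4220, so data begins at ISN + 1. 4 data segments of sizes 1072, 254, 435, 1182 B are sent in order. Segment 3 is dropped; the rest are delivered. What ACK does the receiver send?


SYN uses sequence number 4220; first data byte = ISN + 1 = 4221.
Segment 1: SEQ = 4221, len = 1072 B, covers [4221, 5292]
Segment 2: SEQ = 5293, len = 254 B, covers [5293, 5546]
Segment 3: SEQ = 5547, len = 435 B, covers [5547, 5981] [LOST]
Segment 4: SEQ = 5982, len = 1182 B, covers [5982, 7163]
In-order data received: bytes [4221, 5546] (segments 1..2).
Segment 3 missing -> gap begins at byte 5547; later segments buffered out of order.
Cumulative ACK = next expected in-order byte = 4221 + 1072 + 254 = 5547

5547


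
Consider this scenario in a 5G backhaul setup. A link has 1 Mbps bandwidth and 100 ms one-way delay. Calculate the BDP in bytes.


Given: bandwidth = 1 Mbps, delay = 100 ms
BDP in bits = 1 * 10^6 * 100 / 1000
BDP in bits = 100000
BDP in bytes = 100000 / 8 = 12500

12500


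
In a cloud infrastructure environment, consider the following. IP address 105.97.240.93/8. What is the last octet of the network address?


Given: IP = 105.97.240.93, prefix = /8
Subnet mask = 255.0.0.0
Last octet of IP: 93
Last octet of mask: 0
Network last octet = 93 AND 0 = 0

0


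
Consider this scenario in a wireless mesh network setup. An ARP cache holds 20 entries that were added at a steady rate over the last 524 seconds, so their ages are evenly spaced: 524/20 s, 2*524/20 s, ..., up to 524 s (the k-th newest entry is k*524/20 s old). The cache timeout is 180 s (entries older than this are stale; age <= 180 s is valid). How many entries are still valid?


Ages are k * 524/20 s for k = 1..20 (spacing = 26.2000 s).
Entry k is valid iff k * 524/20 <= 180 iff k <= 20 * 180 / 524 = 6.8702
n_valid = floor(6.8702) = 6
(n_stale = 20 - 6 = 14)

6


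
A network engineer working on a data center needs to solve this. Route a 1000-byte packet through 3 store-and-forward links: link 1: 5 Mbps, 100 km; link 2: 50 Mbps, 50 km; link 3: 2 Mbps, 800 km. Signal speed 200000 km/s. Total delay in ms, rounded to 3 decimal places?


Packet = 1000 bytes = 8000 bits. Store-and-forward: sum (t_trans + t_prop) per link.
Link 1: t_trans = 8000/(5*10^6) s = 1.6000 ms; t_prop = 100/200000 s = 0.5000 ms; subtotal = 2.1000 ms
Link 2: t_trans = 8000/(50*10^6) s = 0.1600 ms; t_prop = 50/200000 s = 0.2500 ms; subtotal = 0.4100 ms
Link 3: t_trans = 8000/(2*10^6) s = 4.0000 ms; t_prop = 800/200000 s = 4.0000 ms; subtotal = 8.0000 ms
End-to-end = 2.1000 + 0.4100 + 8.0000 = 10.5100 ms -> 10.510 ms (3 dp)

10.510


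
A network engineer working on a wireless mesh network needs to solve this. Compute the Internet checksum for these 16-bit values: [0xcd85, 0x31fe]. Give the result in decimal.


Given words: [0xcd85, 0x31fe]
Step 1: Sum all words
Raw sum = 52613 + 12798 = 65411
One's complement = ~65411 & 0xFFFF = 124

124


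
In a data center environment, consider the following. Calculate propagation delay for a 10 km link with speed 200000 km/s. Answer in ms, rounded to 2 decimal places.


Given: distance = 10 km, speed = 200000 km/s
Delay = distance / speed = 10 / 200000 seconds
Delay in ms = 10 * 1000 / 200000
Delay = 0.0500 ms
Rounded to 2 dp = 0.05 ms

0.05


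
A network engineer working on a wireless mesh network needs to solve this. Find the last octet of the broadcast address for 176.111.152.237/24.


Given: IP = 176.111.152.237, prefix = /24
Host bits = 32 - 24 = 8
Network last octet = 237 AND mask = 0
Host part size = 2^8 - 1 = 255
Broadcast last octet = 0 OR 255 = 255

255


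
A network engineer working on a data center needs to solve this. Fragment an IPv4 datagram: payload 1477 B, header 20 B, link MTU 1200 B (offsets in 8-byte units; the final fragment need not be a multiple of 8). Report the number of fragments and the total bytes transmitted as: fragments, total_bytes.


Max data per non-final fragment = floor((MTU - header)/8)*8 = floor((1200 - 20)/8)*8 = floor(1180/8)*8 = 1176 B
Final fragment needs no 8-byte alignment: it can carry up to MTU - header = 1180 B
Non-final fragments needed = ceil((payload - 1180) / 1176) = ceil(297/1176) = ceil(0.2526) = 1
Number of fragments = 1 + 1 = 2
Fragment sizes (data): 1 * 1176 B + 301 B (last, 301 <= 1180 OK)
Total bytes sent = payload + n_frags * header = 1477 + 2*20 = 1477 + 40 = 1517 B

2, 1517


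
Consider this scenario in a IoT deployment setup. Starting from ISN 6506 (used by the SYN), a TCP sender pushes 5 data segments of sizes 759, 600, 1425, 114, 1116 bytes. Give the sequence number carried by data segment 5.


The SYN occupies sequence number ISN = 6506, so the first data byte is ISN + 1 = 6507.
SEQ of data segment i = (ISN + 1) + sum of payload sizes of segments 1..i-1.
Segment 1: SEQ = 6507, payload = 759 bytes
Segment 2: SEQ = 7266, payload = 600 bytes
Segment 3: SEQ = 7866, payload = 1425 bytes
Segment 4: SEQ = 9291, payload = 114 bytes
Segment 5: SEQ = 9405, payload = 1116 bytes
SEQ of segment 5 = 6507 + 759 + 600 + 1425 + 114 = 9405

9405


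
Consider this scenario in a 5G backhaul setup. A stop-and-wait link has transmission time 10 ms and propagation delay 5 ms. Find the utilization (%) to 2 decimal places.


Given: Ttrans = 10 ms, Tprop = 5 ms
RTT = 2 * Tprop = 2 * 5 = 10 ms
U = Ttrans / (Ttrans + RTT)
U = 10 / (10 + 10)
U = 10 / 20 = 0.5
U% = 50.00%

50.00


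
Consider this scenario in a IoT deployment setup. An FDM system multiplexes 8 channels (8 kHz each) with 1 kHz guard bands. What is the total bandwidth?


Given: 8 channels, 8 kHz each, guard = 1 kHz
Channel bandwidth = 8 * 8 = 64 kHz
Guard bands = 7 gaps * 1 kHz = 7 kHz
Total = 64 + 7 = 71 kHz

71


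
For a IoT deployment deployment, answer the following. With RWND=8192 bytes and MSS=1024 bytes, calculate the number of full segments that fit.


Given: RWND = 8192 bytes, MSS = 1024 bytes
Full segments = floor(RWND / MSS)
Full segments = floor(8192 / 1024)
Full segments = floor(8.0) = 8

8


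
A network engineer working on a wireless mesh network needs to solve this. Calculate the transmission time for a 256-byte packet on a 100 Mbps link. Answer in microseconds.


Given: packet = 256 bytes, bandwidth = 100 Mbps
Packet in bits = 256 * 8 = 2048 bits
Bandwidth = 100 * 10^6 = 100000000 bps
Time = 2048 / 100000000 seconds
Time in us = 2048 * 10^6 / 100000000 = 20.48

20.48


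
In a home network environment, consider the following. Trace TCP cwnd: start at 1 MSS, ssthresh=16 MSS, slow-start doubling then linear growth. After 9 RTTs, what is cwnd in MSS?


RTT 0: cwnd = 1 MSS (initial)
RTT 1: cwnd = 2 MSS (slow start, doubled)
RTT 2: cwnd = 4 MSS (slow start, doubled)
RTT 3: cwnd = 8 MSS (slow start, doubled)
RTT 4: cwnd = 16 MSS (slow start, doubled)
RTT 5: cwnd = 17 MSS (congestion avoidance, +1)
RTT 6: cwnd = 18 MSS (congestion avoidance, +1)
RTT 7: cwnd = 19 MSS (congestion avoidance, +1)
RTT 8: cwnd = 20 MSS (congestion avoidance, +1)
RTT 9: cwnd = 21 MSS (congestion avoidance, +1)

21


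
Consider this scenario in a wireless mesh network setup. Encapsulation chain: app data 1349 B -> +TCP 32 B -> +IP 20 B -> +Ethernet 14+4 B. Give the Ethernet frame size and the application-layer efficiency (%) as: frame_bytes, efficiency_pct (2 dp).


TCP segment = 1349 + 32 = 1381 B
IP packet = 1381 + 20 = 1401 B
Ethernet frame = 1401 + 14 + 4 = 1419 B
Efficiency = app / frame = 1349 / 1419 = 0.950669 = 95.0669% -> 95.07% (2 dp)

1419, 95.07


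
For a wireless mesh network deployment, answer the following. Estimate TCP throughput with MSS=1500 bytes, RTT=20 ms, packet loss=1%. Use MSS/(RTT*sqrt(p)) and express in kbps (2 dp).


Given: MSS = 1500 bytes, RTT = 20 ms, loss = 1%
RTT in seconds = 20 / 1000 = 0.02
Loss rate = 1% = 0.01
sqrt(loss) = sqrt(0.01) = 0.1
Throughput (bytes/s) = 1500 / (0.02 * 0.1) = 750000.0000
Throughput (kbps) = 750000.0000 * 8 / 1000 = 6000.000000 -> 6000.00 kbps (2 dp)

6000.00


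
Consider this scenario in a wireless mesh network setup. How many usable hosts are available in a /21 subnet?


Given: subnet mask /21
Host bits = 32 - 21 = 11
Total addresses = 2^11 = 2048
Usable hosts = 2048 - 2 (network + broadcast) = 2046

2046


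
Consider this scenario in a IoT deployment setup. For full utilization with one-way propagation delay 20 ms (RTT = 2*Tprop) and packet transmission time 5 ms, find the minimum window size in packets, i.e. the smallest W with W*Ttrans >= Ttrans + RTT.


Given: Ttrans = 5 ms, RTT = 40 ms (= 2 * Tprop, Tprop = 20 ms)
Time until first ACK returns = Ttrans + RTT = 5 + 40 = 45 ms
Need W * Ttrans >= Ttrans + RTT  ->  W >= (Ttrans + RTT) / Ttrans
(Ttrans + RTT) / Ttrans = 45 / 5 = 9
W_min = ceil(9) = 9

9


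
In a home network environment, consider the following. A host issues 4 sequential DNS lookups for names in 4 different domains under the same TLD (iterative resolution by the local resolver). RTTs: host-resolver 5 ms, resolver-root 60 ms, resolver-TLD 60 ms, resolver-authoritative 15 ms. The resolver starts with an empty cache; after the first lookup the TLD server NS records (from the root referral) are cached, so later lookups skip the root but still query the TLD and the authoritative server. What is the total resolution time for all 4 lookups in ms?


Lookup 1 (cold cache): local + root + TLD + auth = 5 + 60 + 60 + 15 = 140 ms
Lookups 2..4 (TLD NS cached -> skip root; new domain -> still ask TLD and auth): local + TLD + auth = 5 + 60 + 15 = 80 ms each
Remaining 3 lookups: 3 * 80 = 240 ms
Total = 140 + 240 = 380 ms

380


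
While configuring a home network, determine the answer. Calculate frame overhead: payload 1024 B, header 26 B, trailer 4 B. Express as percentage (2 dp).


Given: payload = 1024 B, header = 26 B, trailer = 4 B
Overhead bytes = header + trailer = 26 + 4 = 30
Total frame = payload + overhead = 1024 + 30 = 1054
Overhead % = 30 / 1054 * 100 = 2.8463% -> 2.85% (2 dp)

2.85


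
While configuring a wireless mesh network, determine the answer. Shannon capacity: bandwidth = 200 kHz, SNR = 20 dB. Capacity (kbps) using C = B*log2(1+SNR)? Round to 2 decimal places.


Given: B = 200 kHz, SNR = 20 dB
SNR linear = 10^(20/10) = 100
1 + SNR = 101
log2(101) = 6.6582114828
C = 200 * 1000 * 6.6582114828 = 1331642.2966 bps
C = 1331.642297 kbps -> 1331.64 kbps (2 dp)

1331.64


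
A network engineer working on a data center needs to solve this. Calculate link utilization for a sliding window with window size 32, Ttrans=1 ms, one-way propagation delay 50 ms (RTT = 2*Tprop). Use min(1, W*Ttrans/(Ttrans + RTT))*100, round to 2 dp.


Given: W = 32, Ttrans = 1 ms, RTT = 100 ms (= 2 * Tprop, Tprop = 50 ms)
Cycle time = Ttrans + RTT = 1 + 100 = 101 ms (first packet sent until its ACK returns)
W * Ttrans = 32 * 1 = 32 ms of sending per cycle
W * Ttrans / (Ttrans + RTT) = 32 / 101 = 0.316832
U = min(1, 0.316832) = 0.316832
U% = 31.68%

31.68


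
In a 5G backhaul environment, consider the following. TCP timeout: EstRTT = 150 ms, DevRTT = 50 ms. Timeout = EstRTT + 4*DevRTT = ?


Given: EstRTT = 150 ms, DevRTT = 50 ms
Timeout = EstRTT + 4 * DevRTT
4 * DevRTT = 4 * 50 = 200
Timeout = 150 + 200 = 350 ms

350


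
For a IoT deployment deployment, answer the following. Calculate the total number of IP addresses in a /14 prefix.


Given: CIDR prefix /14
Host bits = 32 - 14 = 18
Total addresses = 2^18 = 262144

262144


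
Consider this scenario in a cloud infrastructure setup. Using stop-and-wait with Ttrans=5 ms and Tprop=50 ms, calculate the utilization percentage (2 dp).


Given: Ttrans = 5 ms, Tprop = 50 ms
RTT = 2 * Tprop = 2 * 50 = 100 ms
U = Ttrans / (Ttrans + RTT)
U = 5 / (5 + 100)
U = 5 / 105 = 0.047619
U% = 4.76%

4.76


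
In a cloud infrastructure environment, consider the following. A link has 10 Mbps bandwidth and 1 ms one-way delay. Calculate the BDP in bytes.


Given: bandwidth = 10 Mbps, delay = 1 ms
BDP in bits = 10 * 10^6 * 1 / 1000
BDP in bits = 10000
BDP in bytes = 10000 / 8 = 1250

1250


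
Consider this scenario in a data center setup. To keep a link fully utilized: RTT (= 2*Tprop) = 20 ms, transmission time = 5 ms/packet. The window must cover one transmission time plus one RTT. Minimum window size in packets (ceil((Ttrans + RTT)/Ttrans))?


Given: Ttrans = 5 ms, RTT = 20 ms (= 2 * Tprop, Tprop = 10 ms)
Time until first ACK returns = Ttrans + RTT = 5 + 20 = 25 ms
Need W * Ttrans >= Ttrans + RTT  ->  W >= (Ttrans + RTT) / Ttrans
(Ttrans + RTT) / Ttrans = 25 / 5 = 5
W_min = ceil(5) = 5

5


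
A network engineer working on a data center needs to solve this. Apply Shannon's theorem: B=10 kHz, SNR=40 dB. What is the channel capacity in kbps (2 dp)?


Given: B = 10 kHz, SNR = 40 dB
SNR linear = 10^(40/10) = 10000
1 + SNR = 10001
log2(10001) = 13.2878566418
C = 10 * 1000 * 13.2878566418 = 132878.5664 bps
C = 132.878566 kbps -> 132.88 kbps (2 dp)

132.88
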